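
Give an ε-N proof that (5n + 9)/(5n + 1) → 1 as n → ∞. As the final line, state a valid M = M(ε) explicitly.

Fix ε > 0. For n ≥ 1, |(5n + 9)/(5n + 1) − 1| = |40|/(5(5n + 1)) = 40/(5(5n + 1)).
Since 5n + 1 ≥ 5n for n ≥ 1, this is ≤ 40/(5·5n) = (8/5)/n.
So |(5n + 9)/(5n + 1) − 1| < ε whenever n > (8/5)/ε.
Take M = (8/5)/ε. If n > M then |(5n + 9)/(5n + 1) − 1| ≤ (8/5)/n < ε.

M = (8/5)/ε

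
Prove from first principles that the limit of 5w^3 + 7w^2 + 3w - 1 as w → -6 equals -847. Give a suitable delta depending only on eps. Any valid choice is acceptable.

Fix eps > 0. We want delta > 0 such that 0 < |w + 6| < delta implies |(5w^3 + 7w^2 + 3w - 1) + 847| < eps.
(5w^3 + 7w^2 + 3w - 1) + 847 = 5w^3 + 7w^2 + 3w + 846 = (w + 6)(5w^2 - 23w + 141).
So |(5w^3 + 7w^2 + 3w - 1) + 847| = |w + 6|·|5w^2 - 23w + 141|.
Assume first that |w + 6| < 2, so |w| < 8. Then |5w^2 - 23w + 141| ≤ 5·8^2 + 23·8 + 141 = 645.
Hence |(5w^3 + 7w^2 + 3w - 1) + 847| ≤ 645|w + 6| < eps provided |w + 6| < eps/645.
Take delta = min(2, eps/645). Then 0 < |w + 6| < delta gives both |w + 6| < 2 and |w + 6| < eps/645, so |(5w^3 + 7w^2 + 3w - 1) + 847| < eps.

delta = min(2, eps/645)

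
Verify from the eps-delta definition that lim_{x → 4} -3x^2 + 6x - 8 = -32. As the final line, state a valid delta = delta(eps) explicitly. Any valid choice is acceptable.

delta = min(2, eps/24)

Fix eps > 0. We want delta > 0 such that 0 < |x − 4| < delta implies |(-3x^2 + 6x - 8) + 32| < eps.
(-3x^2 + 6x - 8) + 32 = -3x^2 + 6x + 24 = (x − 4)(-3x - 6).
So |(-3x^2 + 6x - 8) + 32| = |x − 4|·|-3x - 6|.
Require delta ≤ 2. Then |x − 4| < 2 gives |x| < 6, and by the triangle inequality |-3x - 6| ≤ 3·6 + 6 = 24.
Hence |(-3x^2 + 6x - 8) + 32| ≤ 24|x − 4| < eps provided |x − 4| < eps/24.
Take delta = min(2, eps/24). Then 0 < |x − 4| < delta gives both |x − 4| < 2 and |x − 4| < eps/24, so |(-3x^2 + 6x - 8) + 32| < eps.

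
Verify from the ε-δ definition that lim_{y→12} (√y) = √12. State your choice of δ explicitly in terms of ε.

Fix ε > 0. We want δ > 0 such that 0 < |y − 12| < δ implies |√y − √12| < ε.
Rationalise: √y − √12 = (y − 12)/(√y + √12), so |√y − √12| = |y − 12|/(√y + √12).
Restrict δ ≤ 12 so that |y − 12| < 12 forces y > 0, and then √y + √12 > √12.
Hence |√y − √12| < |y − 12|/√12, which is < ε once |y − 12| < √12·ε.
Take δ = min(12, √12·ε). If 0 < |y − 12| < δ then y > 0 and |√y − √12| < |y − 12|/√12 < ε.

δ = min(12, √12·ε)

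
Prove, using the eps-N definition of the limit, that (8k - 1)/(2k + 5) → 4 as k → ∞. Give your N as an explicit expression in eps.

N = (21/2)/eps

Let eps > 0 be given. For k ≥ 1, |(8k - 1)/(2k + 5) − 4| = |-42|/(2(2k + 5)) = 42/(2(2k + 5)).
Since 2k + 5 ≥ 2k for k ≥ 1, this is ≤ 42/(2·2k) = (21/2)/k.
So |(8k - 1)/(2k + 5) − 4| < eps whenever k > (21/2)/eps.
Take N = (21/2)/eps. If k > N then |(8k - 1)/(2k + 5) − 4| ≤ (21/2)/k < eps.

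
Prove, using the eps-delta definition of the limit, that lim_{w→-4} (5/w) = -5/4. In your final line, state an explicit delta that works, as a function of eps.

Let eps > 0. We seek delta > 0 such that 0 < |w + 4| < delta implies |5/w + 5/4| < eps.
|5/w + 5/4| = 5·|-4 − w|/(4·|w|) = 5|w + 4|/(4|w|).
Require delta ≤ 2 so that |w| > 4 − 2 = 2, hence 4|w| > 8.
Then |5/w + 5/4| < 5|w + 4|/8, which is < eps when |w + 4| < (8/5)eps.
Take delta = min(2, (8/5)eps). Then 0 < |w + 4| < delta gives both |w + 4| < 2 and |w + 4| < (8/5)eps, so |5/w + 5/4| < eps.

delta = min(2, (8/5)eps)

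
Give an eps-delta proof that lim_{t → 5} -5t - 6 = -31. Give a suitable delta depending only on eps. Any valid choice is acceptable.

delta = eps/5

Fix eps > 0. We need delta > 0 so that 0 < |t − 5| < delta implies |(-5t - 6) + 31| < eps.
Since (-5t - 6) + 31 = -5(t − 5), we have |(-5t - 6) + 31| = 5|t − 5|.
So 5|t − 5| < eps exactly when |t − 5| < eps/5.
Choosing delta = eps/5 gives |(-5t - 6) + 31| = 5|t − 5| < eps whenever |t − 5| < delta.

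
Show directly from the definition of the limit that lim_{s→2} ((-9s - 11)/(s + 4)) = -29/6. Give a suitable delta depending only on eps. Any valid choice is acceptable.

Fix eps > 0. We want delta > 0 with 0 < |s − 2| < delta ⇒ |(-9s - 11)/(s + 4) + 29/6| < eps.
Combining over a common denominator, (-9s - 11)/(s + 4) + 29/6 = [(-9s - 11)·6 − (-29)·(s + 4)] / [6·(s + 4)] = -25(s − 2) / (6(s + 4)).
So |(-9s - 11)/(s + 4) + 29/6| = 25|s − 2| / (6·|s + 4|).
Restrict delta ≤ 3. Then |s − 2| < 3 gives |s + 4| = |(s − 2) + 6| ≥ 6 − 3 = 3.
Hence |(-9s - 11)/(s + 4) + 29/6| < 25|s − 2|/(6·3) = (25/18)|s − 2|, which is < eps once |s − 2| < (18/25)eps.
Take delta = min(3, (18/25)eps). Then 0 < |s − 2| < delta forces both bounds, so |(-9s - 11)/(s + 4) + 29/6| < eps.

delta = min(3, (18/25)eps)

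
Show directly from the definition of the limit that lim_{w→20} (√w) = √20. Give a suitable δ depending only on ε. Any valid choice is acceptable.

Suppose ε > 0. We want δ > 0 such that 0 < |w − 20| < δ implies |√w − √20| < ε.
Rationalise: √w − √20 = (w − 20)/(√w + √20), so |√w − √20| = |w − 20|/(√w + √20).
Restrict δ ≤ 20 so that |w − 20| < 20 forces w > 0, and then √w + √20 > √20.
Hence |√w − √20| < |w − 20|/√20, which is < ε once |w − 20| < √20·ε.
Take δ = min(20, √20·ε). If 0 < |w − 20| < δ then w > 0 and |√w − √20| < |w − 20|/√20 < ε.

δ = min(20, √20·ε)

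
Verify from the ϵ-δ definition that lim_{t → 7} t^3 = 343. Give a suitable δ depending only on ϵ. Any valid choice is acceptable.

Fix ϵ > 0. We seek δ > 0 with 0 < |t − 7| < δ ⇒ |t^3 − 343| < ϵ.
Factor: t^3 − 343 = (t − 7)(t^2 + 7t + 49), so |t^3 − 343| = |t − 7|·|t^2 + 7t + 49|.
Impose δ ≤ 1 so that |t| < 8; then |t^2 + 7t + 49| ≤ 169.
Hence |t^3 − 343| ≤ 169|t − 7|, which is < ϵ once |t − 7| < ϵ/169.
Take δ = min(1, ϵ/169). If 0 < |t − 7| < δ then both bounds hold and |t^3 − 343| ≤ 169|t − 7| < 169·(ϵ/169) = ϵ.

δ = min(1, ϵ/169)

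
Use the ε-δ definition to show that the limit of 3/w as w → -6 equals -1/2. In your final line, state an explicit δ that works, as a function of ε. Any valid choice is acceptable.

Suppose ε > 0. We seek δ > 0 such that 0 < |w + 6| < δ implies |3/w + 1/2| < ε.
|3/w + 1/2| = 3·|-6 − w|/(6·|w|) = 3|w + 6|/(6|w|).
Restrict δ ≤ 3. Then |w + 6| < 3 gives |w| > 3, so 6|w| > 18.
Then |3/w + 1/2| < 3|w + 6|/18, which is < ε when |w + 6| < 6ε.
Take δ = min(3, 6ε). Then 0 < |w + 6| < δ gives both |w + 6| < 3 and |w + 6| < 6ε, so |3/w + 1/2| < ε.

δ = min(3, 6ε)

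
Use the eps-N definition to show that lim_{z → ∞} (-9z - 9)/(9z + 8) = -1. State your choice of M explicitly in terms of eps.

Suppose eps > 0. We seek M > 0 such that z > M implies |(-9z - 9)/(9z + 8) + 1| < eps.
(-9z - 9)/(9z + 8) + 1 = (9(-9z - 9) − (-9)(9z + 8)) / (9(9z + 8)) = -9/(9(9z + 8)).
For z > 0 we have 9z + 8 > 9z, so |(-9z - 9)/(9z + 8) + 1| = 9/(9(9z + 8)) < 9/(9·9z) = (1/9)/z.
Thus |(-9z - 9)/(9z + 8) + 1| < eps whenever z > (1/9)/eps.
Take M = (1/9)/eps. If z > M then |(-9z - 9)/(9z + 8) + 1| < (1/9)/z < eps.

M = (1/9)/eps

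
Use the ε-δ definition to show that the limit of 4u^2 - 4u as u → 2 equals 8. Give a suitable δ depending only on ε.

δ = min(2, ε/20)

Let ε > 0. We want δ > 0 such that 0 < |u − 2| < δ implies |(4u^2 - 4u) − 8| < ε.
(4u^2 - 4u) − 8 = 4u^2 - 4u - 8 = (u − 2)(4u + 4).
So |(4u^2 - 4u) − 8| = |u − 2|·|4u + 4|.
Require δ ≤ 2. Then |u − 2| < 2 gives |u| < 4, and by the triangle inequality |4u + 4| ≤ 4·4 + 4 = 20.
Hence |(4u^2 - 4u) − 8| ≤ 20|u − 2| < ε provided |u − 2| < ε/20.
Choosing δ = min(2, ε/20) ensures both conditions, hence |(4u^2 - 4u) − 8| < ε.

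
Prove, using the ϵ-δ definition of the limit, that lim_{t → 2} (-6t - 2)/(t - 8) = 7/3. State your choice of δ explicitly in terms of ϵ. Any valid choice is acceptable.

Let ϵ > 0. We want δ > 0 with 0 < |t − 2| < δ ⇒ |(-6t - 2)/(t - 8) − (7/3)| < ϵ.
Combining over a common denominator, (-6t - 2)/(t - 8) − (7/3) = [(-6t - 2)·(-6) − (-14)·(t - 8)] / [(-6)·(t - 8)] = 50(t − 2) / ((-6)(t - 8)).
So |(-6t - 2)/(t - 8) − (7/3)| = 50|t − 2| / (6·|t − 8|).
Require δ ≤ 3, so |t − 8| ≥ |-6| − |t − 2| > 6 − 3 = 3.
Hence |(-6t - 2)/(t - 8) − (7/3)| < 50|t − 2|/(6·3) = (25/9)|t − 2|, which is < ϵ once |t − 2| < (9/25)ϵ.
Take δ = min(3, (9/25)ϵ). Then 0 < |t − 2| < δ forces both bounds, so |(-6t - 2)/(t - 8) − (7/3)| < ϵ.

δ = min(3, (9/25)ϵ)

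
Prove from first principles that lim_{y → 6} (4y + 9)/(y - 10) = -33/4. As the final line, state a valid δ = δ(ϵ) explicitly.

Fix ϵ > 0. We want δ > 0 with 0 < |y − 6| < δ ⇒ |(4y + 9)/(y - 10) + 33/4| < ϵ.
Combining over a common denominator, (4y + 9)/(y - 10) + 33/4 = [(4y + 9)·(-4) − 33·(y - 10)] / [(-4)·(y - 10)] = -49(y − 6) / ((-4)(y - 10)).
So |(4y + 9)/(y - 10) + 33/4| = 49|y − 6| / (4·|y − 10|).
Restrict δ ≤ 2. Then |y − 6| < 2 gives |y − 10| = |(y − 6) + (-4)| ≥ 4 − 2 = 2.
Hence |(4y + 9)/(y - 10) + 33/4| < 49|y − 6|/(4·2) = (49/8)|y − 6|, which is < ϵ once |y − 6| < (8/49)ϵ.
Take δ = min(2, (8/49)ϵ). Then 0 < |y − 6| < δ forces both bounds, so |(4y + 9)/(y - 10) + 33/4| < ϵ.

δ = min(2, (8/49)ϵ)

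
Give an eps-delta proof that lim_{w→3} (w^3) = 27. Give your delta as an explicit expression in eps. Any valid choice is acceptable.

delta = min(1, eps/37)

Fix eps > 0. We seek delta > 0 with 0 < |w − 3| < delta ⇒ |w^3 − 27| < eps.
Factor: w^3 − 27 = (w − 3)(w^2 + 3w + 9), so |w^3 − 27| = |w − 3|·|w^2 + 3w + 9|.
Restrict delta ≤ 1. Then |w − 3| < 1 gives |w| < 4, so by the triangle inequality |w^2 + 3w + 9| ≤ 4^2 + 3·4 + 9 = 37.
Hence |w^3 − 27| ≤ 37|w − 3|, which is < eps once |w − 3| < eps/37.
Take delta = min(1, eps/37). If 0 < |w − 3| < delta then both bounds hold and |w^3 − 27| ≤ 37|w − 3| < 37·(eps/37) = eps.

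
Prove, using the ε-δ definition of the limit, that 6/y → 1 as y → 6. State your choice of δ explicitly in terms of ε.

Let ε > 0 be given. We seek δ > 0 such that 0 < |y − 6| < δ implies |6/y − 1| < ε.
|6/y − 1| = 6·|6 − y|/(6·|y|) = 6|y − 6|/(6|y|).
Require δ ≤ 3 so that |y| > 6 − 3 = 3, hence 6|y| > 18.
Then |6/y − 1| < 6|y − 6|/18, which is < ε when |y − 6| < 3ε.
Take δ = min(3, 3ε). Then 0 < |y − 6| < δ gives both |y − 6| < 3 and |y − 6| < 3ε, so |6/y − 1| < ε.

δ = min(3, 3ε)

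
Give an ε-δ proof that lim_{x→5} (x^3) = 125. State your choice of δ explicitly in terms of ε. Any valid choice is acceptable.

δ = min(1, ε/91)

Let ε > 0 be given. We seek δ > 0 with 0 < |x − 5| < δ ⇒ |x^3 − 125| < ε.
Factor: x^3 − 125 = (x − 5)(x^2 + 5x + 25), so |x^3 − 125| = |x − 5|·|x^2 + 5x + 25|.
Restrict δ ≤ 1. Then |x − 5| < 1 gives |x| < 6, so by the triangle inequality |x^2 + 5x + 25| ≤ 6^2 + 5·6 + 25 = 91.
Hence |x^3 − 125| ≤ 91|x − 5|, which is < ε once |x − 5| < ε/91.
Take δ = min(1, ε/91). If 0 < |x − 5| < δ then both bounds hold and |x^3 − 125| ≤ 91|x − 5| < 91·(ε/91) = ε.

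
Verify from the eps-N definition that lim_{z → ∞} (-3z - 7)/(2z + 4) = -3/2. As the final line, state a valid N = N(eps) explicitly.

Let eps > 0 be given. We seek N > 0 such that z > N implies |(-3z - 7)/(2z + 4) + 3/2| < eps.
(-3z - 7)/(2z + 4) + 3/2 = (2(-3z - 7) − (-3)(2z + 4)) / (2(2z + 4)) = -2/(2(2z + 4)).
For z > 0 we have 2z + 4 > 2z, so |(-3z - 7)/(2z + 4) + 3/2| = 2/(2(2z + 4)) < 2/(2·2z) = (1/2)/z.
Thus |(-3z - 7)/(2z + 4) + 3/2| < eps whenever z > (1/2)/eps.
Take N = (1/2)/eps. If z > N then |(-3z - 7)/(2z + 4) + 3/2| < (1/2)/z < eps.

N = (1/2)/eps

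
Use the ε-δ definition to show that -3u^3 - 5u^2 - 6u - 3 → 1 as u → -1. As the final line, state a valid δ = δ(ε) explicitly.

δ = min(1, ε/20)

Let ε > 0. We want δ > 0 such that 0 < |u + 1| < δ implies |(-3u^3 - 5u^2 - 6u - 3) − 1| < ε.
(-3u^3 - 5u^2 - 6u - 3) − 1 = -3u^3 - 5u^2 - 6u - 4 = (u + 1)(-3u^2 - 2u - 4).
So |(-3u^3 - 5u^2 - 6u - 3) − 1| = |u + 1|·|-3u^2 - 2u - 4|.
Require δ ≤ 1. Then |u + 1| < 1 gives |u| < 2, and by the triangle inequality |-3u^2 - 2u - 4| ≤ 3·2^2 + 2·2 + 4 = 20.
Hence |(-3u^3 - 5u^2 - 6u - 3) − 1| ≤ 20|u + 1| < ε provided |u + 1| < ε/20.
Take δ = min(1, ε/20). Then 0 < |u + 1| < δ gives both |u + 1| < 1 and |u + 1| < ε/20, so |(-3u^3 - 5u^2 - 6u - 3) − 1| < ε.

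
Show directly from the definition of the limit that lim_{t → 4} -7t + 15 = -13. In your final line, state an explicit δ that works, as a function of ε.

Suppose ε > 0. We need δ > 0 so that 0 < |t − 4| < δ implies |(-7t + 15) + 13| < ε.
|(-7t + 15) + 13| = |-7t + 28| = 7|t − 4|.
Thus it suffices that |t − 4| < ε/7.
Choosing δ = ε/7 gives |(-7t + 15) + 13| = 7|t − 4| < ε whenever |t − 4| < δ.

δ = ε/7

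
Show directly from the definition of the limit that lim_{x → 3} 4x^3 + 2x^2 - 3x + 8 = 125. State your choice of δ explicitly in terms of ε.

δ = min(2, ε/209)

Fix ε > 0. We want δ > 0 such that 0 < |x − 3| < δ implies |(4x^3 + 2x^2 - 3x + 8) − 125| < ε.
(4x^3 + 2x^2 - 3x + 8) − 125 = 4x^3 + 2x^2 - 3x - 117 = (x − 3)(4x^2 + 14x + 39).
So |(4x^3 + 2x^2 - 3x + 8) − 125| = |x − 3|·|4x^2 + 14x + 39|.
Require δ ≤ 2. Then |x − 3| < 2 gives |x| < 5, and by the triangle inequality |4x^2 + 14x + 39| ≤ 4·5^2 + 14·5 + 39 = 209.
Hence |(4x^3 + 2x^2 - 3x + 8) − 125| ≤ 209|x − 3| < ε provided |x − 3| < ε/209.
Choosing δ = min(2, ε/209) ensures both conditions, hence |(4x^3 + 2x^2 - 3x + 8) − 125| < ε.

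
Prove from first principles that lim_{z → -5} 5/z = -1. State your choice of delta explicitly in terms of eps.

Fix eps > 0. We seek delta > 0 such that 0 < |z + 5| < delta implies |5/z + 1| < eps.
|5/z + 1| = 5·|-5 − z|/(5·|z|) = 5|z + 5|/(5|z|).
Require delta ≤ 5/2 so that |z| > 5 − 5/2 = 5/2, hence 5|z| > 25/2.
Then |5/z + 1| < 5|z + 5|/(25/2), which is < eps when |z + 5| < (5/2)eps.
Take delta = min(5/2, (5/2)eps). Then 0 < |z + 5| < delta gives both |z + 5| < 5/2 and |z + 5| < (5/2)eps, so |5/z + 1| < eps.

delta = min(5/2, (5/2)eps)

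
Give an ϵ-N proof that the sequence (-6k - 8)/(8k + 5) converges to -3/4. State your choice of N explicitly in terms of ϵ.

Fix ϵ > 0. For k ≥ 1, |(-6k - 8)/(8k + 5) + 3/4| = |-34|/(8(8k + 5)) = 34/(8(8k + 5)).
Since 8k + 5 ≥ 8k for k ≥ 1, this is ≤ 34/(8·8k) = (17/32)/k.
So |(-6k - 8)/(8k + 5) + 3/4| < ϵ whenever k > (17/32)/ϵ.
Take N = (17/32)/ϵ. If k > N then |(-6k - 8)/(8k + 5) + 3/4| ≤ (17/32)/k < ϵ.

N = (17/32)/ϵ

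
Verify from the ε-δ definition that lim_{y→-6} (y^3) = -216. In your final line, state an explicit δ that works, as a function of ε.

Suppose ε > 0. We seek δ > 0 with 0 < |y + 6| < δ ⇒ |y^3 + 216| < ε.
Factor: y^3 + 216 = (y + 6)(y^2 - 6y + 36), so |y^3 + 216| = |y + 6|·|y^2 - 6y + 36|.
Impose δ ≤ 2 so that |y| < 8; then |y^2 - 6y + 36| ≤ 148.
Hence |y^3 + 216| ≤ 148|y + 6|, which is < ε once |y + 6| < ε/148.
Take δ = min(2, ε/148). If 0 < |y + 6| < δ then both bounds hold and |y^3 + 216| ≤ 148|y + 6| < 148·(ε/148) = ε.

δ = min(2, ε/148)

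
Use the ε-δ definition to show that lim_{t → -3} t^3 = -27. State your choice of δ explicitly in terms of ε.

Let ε > 0 be given. We seek δ > 0 with 0 < |t + 3| < δ ⇒ |t^3 + 27| < ε.
Factor: t^3 + 27 = (t + 3)(t^2 - 3t + 9), so |t^3 + 27| = |t + 3|·|t^2 - 3t + 9|.
Impose δ ≤ 2 so that |t| < 5; then |t^2 - 3t + 9| ≤ 49.
Hence |t^3 + 27| ≤ 49|t + 3|, which is < ε once |t + 3| < ε/49.
Take δ = min(2, ε/49). If 0 < |t + 3| < δ then both bounds hold and |t^3 + 27| ≤ 49|t + 3| < 49·(ε/49) = ε.

δ = min(2, ε/49)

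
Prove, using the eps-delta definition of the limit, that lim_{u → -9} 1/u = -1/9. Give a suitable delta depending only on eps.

delta = min(9/2, (81/2)eps)

Let eps > 0 be given. We seek delta > 0 such that 0 < |u + 9| < delta implies |1/u + 1/9| < eps.
|1/u + 1/9| = |-9 − u|/(9·|u|) = |u + 9|/(9|u|).
Require delta ≤ 9/2 so that |u| > 9 − 9/2 = 9/2, hence 9|u| > 81/2.
Then |1/u + 1/9| < |u + 9|/(81/2), which is < eps when |u + 9| < (81/2)eps.
Take delta = min(9/2, (81/2)eps). Then 0 < |u + 9| < delta gives both |u + 9| < 9/2 and |u + 9| < (81/2)eps, so |1/u + 1/9| < eps.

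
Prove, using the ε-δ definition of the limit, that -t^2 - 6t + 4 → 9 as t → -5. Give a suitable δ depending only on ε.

Fix ε > 0. We want δ > 0 such that 0 < |t + 5| < δ implies |(-t^2 - 6t + 4) − 9| < ε.
(-t^2 - 6t + 4) − 9 = -t^2 - 6t - 5 = (t + 5)(-t - 1).
So |(-t^2 - 6t + 4) − 9| = |t + 5|·|-t - 1|.
Require δ ≤ 2. Then |t + 5| < 2 gives |t| < 7, and by the triangle inequality |-t - 1| ≤ 7 + 1 = 8.
Hence |(-t^2 - 6t + 4) − 9| ≤ 8|t + 5| < ε provided |t + 5| < ε/8.
Choosing δ = min(2, ε/8) ensures both conditions, hence |(-t^2 - 6t + 4) − 9| < ε.

δ = min(2, ε/8)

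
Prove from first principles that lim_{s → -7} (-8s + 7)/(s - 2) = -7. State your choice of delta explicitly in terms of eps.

delta = min(9/2, (9/2)eps)

Suppose eps > 0. We want delta > 0 with 0 < |s + 7| < delta ⇒ |(-8s + 7)/(s - 2) + 7| < eps.
Combining over a common denominator, (-8s + 7)/(s - 2) + 7 = [(-8s + 7)·(-9) − 63·(s - 2)] / [(-9)·(s - 2)] = 9(s + 7) / ((-9)(s - 2)).
So |(-8s + 7)/(s - 2) + 7| = 9|s + 7| / (9·|s − 2|).
Restrict delta ≤ 9/2. Then |s + 7| < 9/2 gives |s − 2| = |(s + 7) + (-9)| ≥ 9 − 9/2 = 9/2.
Hence |(-8s + 7)/(s - 2) + 7| < 9|s + 7|/(9·(9/2)) = (2/9)|s + 7|, which is < eps once |s + 7| < (9/2)eps.
Take delta = min(9/2, (9/2)eps). Then 0 < |s + 7| < delta forces both bounds, so |(-8s + 7)/(s - 2) + 7| < eps.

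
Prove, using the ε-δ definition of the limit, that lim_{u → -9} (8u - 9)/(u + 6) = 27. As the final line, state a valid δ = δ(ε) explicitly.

Fix ε > 0. We want δ > 0 with 0 < |u + 9| < δ ⇒ |(8u - 9)/(u + 6) − 27| < ε.
Combining over a common denominator, (8u - 9)/(u + 6) − 27 = [(8u - 9)·(-3) − (-81)·(u + 6)] / [(-3)·(u + 6)] = 57(u + 9) / ((-3)(u + 6)).
So |(8u - 9)/(u + 6) − 27| = 57|u + 9| / (3·|u + 6|).
Require δ ≤ 3/2, so |u + 6| ≥ |-3| − |u + 9| > 3 − 3/2 = 3/2.
Hence |(8u - 9)/(u + 6) − 27| < 57|u + 9|/(3·(3/2)) = (38/3)|u + 9|, which is < ε once |u + 9| < (3/38)ε.
Take δ = min(3/2, (3/38)ε). Then 0 < |u + 9| < δ forces both bounds, so |(8u - 9)/(u + 6) − 27| < ε.

δ = min(3/2, (3/38)ε)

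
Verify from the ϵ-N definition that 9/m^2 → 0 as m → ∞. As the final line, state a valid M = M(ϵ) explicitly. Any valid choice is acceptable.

M = (9/ϵ)^{1/2}

Let ϵ > 0 be given. For m ≥ 1, |9/m^2 − 0| = 9/m^2.
9/m^2 < ϵ ⇔ m^2 > 9/ϵ ⇔ m > (9/ϵ)^{1/2}.
Take M = (9/ϵ)^{1/2}. Then m > M implies 9/m^2 < ϵ.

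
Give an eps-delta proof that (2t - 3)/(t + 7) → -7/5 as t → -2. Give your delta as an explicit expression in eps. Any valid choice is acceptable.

Let eps > 0. We want delta > 0 with 0 < |t + 2| < delta ⇒ |(2t - 3)/(t + 7) + 7/5| < eps.
Combining over a common denominator, (2t - 3)/(t + 7) + 7/5 = [(2t - 3)·5 − (-7)·(t + 7)] / [5·(t + 7)] = 17(t + 2) / (5(t + 7)).
So |(2t - 3)/(t + 7) + 7/5| = 17|t + 2| / (5·|t + 7|).
Restrict delta ≤ 5/2. Then |t + 2| < 5/2 gives |t + 7| = |(t + 2) + 5| ≥ 5 − 5/2 = 5/2.
Hence |(2t - 3)/(t + 7) + 7/5| < 17|t + 2|/(5·(5/2)) = (34/25)|t + 2|, which is < eps once |t + 2| < (25/34)eps.
Take delta = min(5/2, (25/34)eps). Then 0 < |t + 2| < delta forces both bounds, so |(2t - 3)/(t + 7) + 7/5| < eps.

delta = min(5/2, (25/34)eps)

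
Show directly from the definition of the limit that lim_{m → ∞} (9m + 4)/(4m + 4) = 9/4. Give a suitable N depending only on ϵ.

Suppose ϵ > 0. For m ≥ 1, |(9m + 4)/(4m + 4) − (9/4)| = |-20|/(4(4m + 4)) = 20/(4(4m + 4)).
Since 4m + 4 ≥ 4m for m ≥ 1, this is ≤ 20/(4·4m) = (5/4)/m.
So |(9m + 4)/(4m + 4) − (9/4)| < ϵ whenever m > (5/4)/ϵ.
Take N = (5/4)/ϵ. If m > N then |(9m + 4)/(4m + 4) − (9/4)| ≤ (5/4)/m < ϵ.

N = (5/4)/ϵ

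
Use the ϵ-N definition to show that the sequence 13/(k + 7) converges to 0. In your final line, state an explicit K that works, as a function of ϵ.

Let ϵ > 0 be given. For k ≥ 1, |13/(k + 7) − 0| = 13/(k + 7) ≤ 13/k.
We need 13/k < ϵ, i.e. k > 13/ϵ.
Take K = 13/ϵ. If k > K then |13/(k + 7)| ≤ 13/k < ϵ.

K = 13/ϵ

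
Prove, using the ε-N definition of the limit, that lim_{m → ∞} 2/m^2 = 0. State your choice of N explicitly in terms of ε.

N = (2/ε)^{1/2}

Let ε > 0 be given. For m ≥ 1, |2/m^2 − 0| = 2/m^2.
2/m^2 < ε ⇔ m^2 > 2/ε ⇔ m > (2/ε)^{1/2}.
Take N = (2/ε)^{1/2}. Then m > N implies 2/m^2 < ε.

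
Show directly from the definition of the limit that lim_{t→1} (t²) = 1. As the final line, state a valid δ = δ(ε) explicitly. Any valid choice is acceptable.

δ = min(2, ε/4)

Fix ε > 0. We seek δ > 0 with 0 < |t − 1| < δ ⇒ |t² − 1| < ε.
Factor: t² − 1 = (t − 1)(t + 1), so |t² − 1| = |t − 1|·|t + 1|.
Impose δ ≤ 2 so that |t| < 3; then |t + 1| ≤ 4.
Hence |t² − 1| ≤ 4|t − 1|, which is < ε once |t − 1| < ε/4.
Take δ = min(2, ε/4). If 0 < |t − 1| < δ then both bounds hold and |t² − 1| ≤ 4|t − 1| < 4·(ε/4) = ε.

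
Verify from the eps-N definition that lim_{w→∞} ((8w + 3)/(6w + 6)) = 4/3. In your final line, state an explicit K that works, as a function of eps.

K = (5/6)/eps

Fix eps > 0. We seek K > 0 such that w > K implies |(8w + 3)/(6w + 6) − (4/3)| < eps.
(8w + 3)/(6w + 6) − (4/3) = (6(8w + 3) − 8(6w + 6)) / (6(6w + 6)) = -30/(6(6w + 6)).
For w > 0 we have 6w + 6 > 6w, so |(8w + 3)/(6w + 6) − (4/3)| = 30/(6(6w + 6)) < 30/(6·6w) = (5/6)/w.
Thus |(8w + 3)/(6w + 6) − (4/3)| < eps whenever w > (5/6)/eps.
Take K = (5/6)/eps. If w > K then |(8w + 3)/(6w + 6) − (4/3)| < (5/6)/w < eps.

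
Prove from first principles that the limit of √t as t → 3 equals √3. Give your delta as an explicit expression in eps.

Suppose eps > 0. We want delta > 0 such that 0 < |t − 3| < delta implies |√t − √3| < eps.
Multiplying by the conjugate, |√t − √3| = |t − 3|/(√t + √3).
Restrict delta ≤ 3 so that |t − 3| < 3 forces t > 0, and then √t + √3 > √3.
Hence |√t − √3| < |t − 3|/√3, which is < eps once |t − 3| < √3·eps.
Take delta = min(3, √3·eps). If 0 < |t − 3| < delta then t > 0 and |√t − √3| < |t − 3|/√3 < eps.

delta = min(3, √3·eps)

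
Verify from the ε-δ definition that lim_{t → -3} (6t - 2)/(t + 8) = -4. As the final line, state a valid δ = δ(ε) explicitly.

Suppose ε > 0. We want δ > 0 with 0 < |t + 3| < δ ⇒ |(6t - 2)/(t + 8) + 4| < ε.
Combining over a common denominator, (6t - 2)/(t + 8) + 4 = [(6t - 2)·5 − (-20)·(t + 8)] / [5·(t + 8)] = 50(t + 3) / (5(t + 8)).
So |(6t - 2)/(t + 8) + 4| = 50|t + 3| / (5·|t + 8|).
Require δ ≤ 5/2, so |t + 8| ≥ |5| − |t + 3| > 5 − 5/2 = 5/2.
Hence |(6t - 2)/(t + 8) + 4| < 50|t + 3|/(5·(5/2)) = 4|t + 3|, which is < ε once |t + 3| < (1/4)ε.
Take δ = min(5/2, (1/4)ε). Then 0 < |t + 3| < δ forces both bounds, so |(6t - 2)/(t + 8) + 4| < ε.

δ = min(5/2, (1/4)ε)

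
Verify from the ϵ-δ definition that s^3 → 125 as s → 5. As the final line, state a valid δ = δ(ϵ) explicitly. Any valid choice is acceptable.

δ = min(2, ϵ/109)

Fix ϵ > 0. We seek δ > 0 with 0 < |s − 5| < δ ⇒ |s^3 − 125| < ϵ.
Factor: s^3 − 125 = (s − 5)(s^2 + 5s + 25), so |s^3 − 125| = |s − 5|·|s^2 + 5s + 25|.
Restrict δ ≤ 2. Then |s − 5| < 2 gives |s| < 7, so by the triangle inequality |s^2 + 5s + 25| ≤ 7^2 + 5·7 + 25 = 109.
Hence |s^3 − 125| ≤ 109|s − 5|, which is < ϵ once |s − 5| < ϵ/109.
Take δ = min(2, ϵ/109). If 0 < |s − 5| < δ then both bounds hold and |s^3 − 125| ≤ 109|s − 5| < 109·(ϵ/109) = ϵ.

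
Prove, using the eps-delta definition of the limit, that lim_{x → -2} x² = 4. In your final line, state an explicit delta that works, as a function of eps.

delta = min(2, eps/6)

Let eps > 0 be given. We seek delta > 0 with 0 < |x + 2| < delta ⇒ |x² − 4| < eps.
Factor: x² − 4 = (x + 2)(x - 2), so |x² − 4| = |x + 2|·|x - 2|.
Impose delta ≤ 2 so that |x| < 4; then |x - 2| ≤ 6.
Hence |x² − 4| ≤ 6|x + 2|, which is < eps once |x + 2| < eps/6.
Take delta = min(2, eps/6). If 0 < |x + 2| < delta then both bounds hold and |x² − 4| ≤ 6|x + 2| < 6·(eps/6) = eps.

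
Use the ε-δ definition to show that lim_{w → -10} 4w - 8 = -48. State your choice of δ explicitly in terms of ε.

δ = ε/4

Fix ε > 0. We need δ > 0 so that 0 < |w + 10| < δ implies |(4w - 8) + 48| < ε.
Since (4w - 8) + 48 = 4(w + 10), we have |(4w - 8) + 48| = 4|w + 10|.
So 4|w + 10| < ε exactly when |w + 10| < ε/4.
Choosing δ = ε/4 gives |(4w - 8) + 48| = 4|w + 10| < ε whenever |w + 10| < δ.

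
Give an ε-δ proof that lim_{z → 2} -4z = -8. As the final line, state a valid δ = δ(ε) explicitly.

Let ε > 0. We need δ > 0 so that 0 < |z − 2| < δ implies |(-4z) + 8| < ε.
Since (-4z) + 8 = -4(z − 2), we have |(-4z) + 8| = 4|z − 2|.
So 4|z − 2| < ε exactly when |z − 2| < ε/4.
Choosing δ = ε/4 gives |(-4z) + 8| = 4|z − 2| < ε whenever |z − 2| < δ.

δ = ε/4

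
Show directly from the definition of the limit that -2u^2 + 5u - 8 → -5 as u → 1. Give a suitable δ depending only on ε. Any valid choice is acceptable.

δ = min(1, ε/7)

Fix ε > 0. We want δ > 0 such that 0 < |u − 1| < δ implies |(-2u^2 + 5u - 8) + 5| < ε.
(-2u^2 + 5u - 8) + 5 = -2u^2 + 5u - 3 = (u − 1)(-2u + 3).
So |(-2u^2 + 5u - 8) + 5| = |u − 1|·|-2u + 3|.
Assume first that |u − 1| < 1, so |u| < 2. Then |-2u + 3| ≤ 2·2 + 3 = 7.
Hence |(-2u^2 + 5u - 8) + 5| ≤ 7|u − 1| < ε provided |u − 1| < ε/7.
Choosing δ = min(1, ε/7) ensures both conditions, hence |(-2u^2 + 5u - 8) + 5| < ε.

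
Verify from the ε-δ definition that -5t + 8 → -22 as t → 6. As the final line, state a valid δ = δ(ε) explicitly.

Suppose ε > 0. We need δ > 0 so that 0 < |t − 6| < δ implies |(-5t + 8) + 22| < ε.
Since (-5t + 8) + 22 = -5(t − 6), we have |(-5t + 8) + 22| = 5|t − 6|.
Thus it suffices that |t − 6| < ε/5.
Take δ = ε/5. If 0 < |t − 6| < δ then |(-5t + 8) + 22| = 5|t − 6| < 5·(ε/5) = ε.

δ = ε/5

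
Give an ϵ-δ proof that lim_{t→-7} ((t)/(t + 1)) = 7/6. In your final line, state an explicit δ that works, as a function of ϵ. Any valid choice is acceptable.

δ = min(3, 18ϵ)

Suppose ϵ > 0. We want δ > 0 with 0 < |t + 7| < δ ⇒ |(t)/(t + 1) − (7/6)| < ϵ.
Combining over a common denominator, (t)/(t + 1) − (7/6) = [(t)·(-6) − (-7)·(t + 1)] / [(-6)·(t + 1)] = 1(t + 7) / ((-6)(t + 1)).
So |(t)/(t + 1) − (7/6)| = |t + 7| / (6·|t + 1|).
Restrict δ ≤ 3. Then |t + 7| < 3 gives |t + 1| = |(t + 7) + (-6)| ≥ 6 − 3 = 3.
Hence |(t)/(t + 1) − (7/6)| < |t + 7|/(6·3) = (1/18)|t + 7|, which is < ϵ once |t + 7| < 18ϵ.
Take δ = min(3, 18ϵ). Then 0 < |t + 7| < δ forces both bounds, so |(t)/(t + 1) − (7/6)| < ϵ.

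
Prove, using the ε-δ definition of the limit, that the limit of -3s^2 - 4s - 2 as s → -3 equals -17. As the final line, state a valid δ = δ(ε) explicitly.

δ = min(1, ε/17)

Suppose ε > 0. We want δ > 0 such that 0 < |s + 3| < δ implies |(-3s^2 - 4s - 2) + 17| < ε.
(-3s^2 - 4s - 2) + 17 = -3s^2 - 4s + 15 = (s + 3)(-3s + 5).
So |(-3s^2 - 4s - 2) + 17| = |s + 3|·|-3s + 5|.
Require δ ≤ 1. Then |s + 3| < 1 gives |s| < 4, and by the triangle inequality |-3s + 5| ≤ 3·4 + 5 = 17.
Hence |(-3s^2 - 4s - 2) + 17| ≤ 17|s + 3| < ε provided |s + 3| < ε/17.
Choosing δ = min(1, ε/17) ensures both conditions, hence |(-3s^2 - 4s - 2) + 17| < ε.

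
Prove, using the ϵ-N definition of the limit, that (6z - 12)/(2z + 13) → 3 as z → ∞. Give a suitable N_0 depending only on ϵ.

Let ϵ > 0. We seek N_0 > 0 such that z > N_0 implies |(6z - 12)/(2z + 13) − 3| < ϵ.
(6z - 12)/(2z + 13) − 3 = (2(6z - 12) − 6(2z + 13)) / (2(2z + 13)) = -102/(2(2z + 13)).
For z > 0 we have 2z + 13 > 2z, so |(6z - 12)/(2z + 13) − 3| = 102/(2(2z + 13)) < 102/(2·2z) = (51/2)/z.
Thus |(6z - 12)/(2z + 13) − 3| < ϵ whenever z > (51/2)/ϵ.
Take N_0 = (51/2)/ϵ. If z > N_0 then |(6z - 12)/(2z + 13) − 3| < (51/2)/z < ϵ.

N_0 = (51/2)/ϵ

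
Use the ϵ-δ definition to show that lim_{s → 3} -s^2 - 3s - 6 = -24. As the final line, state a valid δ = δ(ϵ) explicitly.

δ = min(1, ϵ/10)

Fix ϵ > 0. We want δ > 0 such that 0 < |s − 3| < δ implies |(-s^2 - 3s - 6) + 24| < ϵ.
(-s^2 - 3s - 6) + 24 = -s^2 - 3s + 18 = (s − 3)(-s - 6).
So |(-s^2 - 3s - 6) + 24| = |s − 3|·|-s - 6|.
Require δ ≤ 1. Then |s − 3| < 1 gives |s| < 4, and by the triangle inequality |-s - 6| ≤ 4 + 6 = 10.
Hence |(-s^2 - 3s - 6) + 24| ≤ 10|s − 3| < ϵ provided |s − 3| < ϵ/10.
Choosing δ = min(1, ϵ/10) ensures both conditions, hence |(-s^2 - 3s - 6) + 24| < ϵ.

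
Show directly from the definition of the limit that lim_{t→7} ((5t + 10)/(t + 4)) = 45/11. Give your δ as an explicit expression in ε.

δ = min(11/2, (121/20)ε)

Suppose ε > 0. We want δ > 0 with 0 < |t − 7| < δ ⇒ |(5t + 10)/(t + 4) − (45/11)| < ε.
Combining over a common denominator, (5t + 10)/(t + 4) − (45/11) = [(5t + 10)·11 − 45·(t + 4)] / [11·(t + 4)] = 10(t − 7) / (11(t + 4)).
So |(5t + 10)/(t + 4) − (45/11)| = 10|t − 7| / (11·|t + 4|).
Require δ ≤ 11/2, so |t + 4| ≥ |11| − |t − 7| > 11 − 11/2 = 11/2.
Hence |(5t + 10)/(t + 4) − (45/11)| < 10|t − 7|/(11·(11/2)) = (20/121)|t − 7|, which is < ε once |t − 7| < (121/20)ε.
Take δ = min(11/2, (121/20)ε). Then 0 < |t − 7| < δ forces both bounds, so |(5t + 10)/(t + 4) − (45/11)| < ε.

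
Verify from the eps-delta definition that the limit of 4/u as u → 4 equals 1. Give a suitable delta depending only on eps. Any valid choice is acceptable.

delta = min(2, 2eps)

Fix eps > 0. We seek delta > 0 such that 0 < |u − 4| < delta implies |4/u − 1| < eps.
|4/u − 1| = 4·|4 − u|/(4·|u|) = 4|u − 4|/(4|u|).
Restrict delta ≤ 2. Then |u − 4| < 2 gives |u| > 2, so 4|u| > 8.
Then |4/u − 1| < 4|u − 4|/8, which is < eps when |u − 4| < 2eps.
Take delta = min(2, 2eps). Then 0 < |u − 4| < delta gives both |u − 4| < 2 and |u − 4| < 2eps, so |4/u − 1| < eps.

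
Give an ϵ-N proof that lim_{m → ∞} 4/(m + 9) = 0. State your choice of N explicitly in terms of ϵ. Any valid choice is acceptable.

N = 4/ϵ

Suppose ϵ > 0. For m ≥ 1, |4/(m + 9) − 0| = 4/(m + 9) ≤ 4/m.
We need 4/m < ϵ, i.e. m > 4/ϵ.
Take N = 4/ϵ. If m > N then |4/(m + 9)| ≤ 4/m < ϵ.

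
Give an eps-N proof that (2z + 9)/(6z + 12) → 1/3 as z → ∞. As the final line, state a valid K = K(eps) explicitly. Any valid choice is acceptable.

K = (5/6)/eps

Let eps > 0. We seek K > 0 such that z > K implies |(2z + 9)/(6z + 12) − (1/3)| < eps.
(2z + 9)/(6z + 12) − (1/3) = (6(2z + 9) − 2(6z + 12)) / (6(6z + 12)) = 30/(6(6z + 12)).
For z > 0 we have 6z + 12 > 6z, so |(2z + 9)/(6z + 12) − (1/3)| = 30/(6(6z + 12)) < 30/(6·6z) = (5/6)/z.
Thus |(2z + 9)/(6z + 12) − (1/3)| < eps whenever z > (5/6)/eps.
Take K = (5/6)/eps. If z > K then |(2z + 9)/(6z + 12) − (1/3)| < (5/6)/z < eps.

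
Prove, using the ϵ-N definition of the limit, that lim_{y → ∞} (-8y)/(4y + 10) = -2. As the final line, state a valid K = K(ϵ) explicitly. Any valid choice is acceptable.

Let ϵ > 0. We seek K > 0 such that y > K implies |(-8y)/(4y + 10) + 2| < ϵ.
(-8y)/(4y + 10) + 2 = (4(-8y) − (-8)(4y + 10)) / (4(4y + 10)) = 80/(4(4y + 10)).
For y > 0 we have 4y + 10 > 4y, so |(-8y)/(4y + 10) + 2| = 80/(4(4y + 10)) < 80/(4·4y) = 5/y.
Thus |(-8y)/(4y + 10) + 2| < ϵ whenever y > 5/ϵ.
Take K = 5/ϵ. If y > K then |(-8y)/(4y + 10) + 2| < 5/y < ϵ.

K = 5/ϵ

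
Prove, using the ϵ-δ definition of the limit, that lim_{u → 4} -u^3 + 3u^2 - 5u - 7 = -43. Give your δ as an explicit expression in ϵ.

Suppose ϵ > 0. We want δ > 0 such that 0 < |u − 4| < δ implies |(-u^3 + 3u^2 - 5u - 7) + 43| < ϵ.
(-u^3 + 3u^2 - 5u - 7) + 43 = -u^3 + 3u^2 - 5u + 36 = (u − 4)(-u^2 - u - 9).
So |(-u^3 + 3u^2 - 5u - 7) + 43| = |u − 4|·|-u^2 - u - 9|.
Assume first that |u − 4| < 1, so |u| < 5. Then |-u^2 - u - 9| ≤ 5^2 + 5 + 9 = 39.
Hence |(-u^3 + 3u^2 - 5u - 7) + 43| ≤ 39|u − 4| < ϵ provided |u − 4| < ϵ/39.
Choosing δ = min(1, ϵ/39) ensures both conditions, hence |(-u^3 + 3u^2 - 5u - 7) + 43| < ϵ.

δ = min(1, ϵ/39)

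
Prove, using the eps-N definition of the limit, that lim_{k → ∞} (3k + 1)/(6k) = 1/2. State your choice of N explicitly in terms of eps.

N = (1/6)/eps

Let eps > 0. For k ≥ 1, |(3k + 1)/(6k) − (1/2)| = |6|/(6(6k)) = 6/(6(6k)).
Since 6k ≥ 6k for k ≥ 1, this is ≤ 6/(6·6k) = (1/6)/k.
So |(3k + 1)/(6k) − (1/2)| < eps whenever k > (1/6)/eps.
Take N = (1/6)/eps. If k > N then |(3k + 1)/(6k) − (1/2)| ≤ (1/6)/k < eps.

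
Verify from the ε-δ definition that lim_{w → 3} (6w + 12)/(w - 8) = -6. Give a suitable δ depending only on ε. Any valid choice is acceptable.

δ = min(5/2, (5/24)ε)

Fix ε > 0. We want δ > 0 with 0 < |w − 3| < δ ⇒ |(6w + 12)/(w - 8) + 6| < ε.
Combining over a common denominator, (6w + 12)/(w - 8) + 6 = [(6w + 12)·(-5) − 30·(w - 8)] / [(-5)·(w - 8)] = -60(w − 3) / ((-5)(w - 8)).
So |(6w + 12)/(w - 8) + 6| = 60|w − 3| / (5·|w − 8|).
Require δ ≤ 5/2, so |w − 8| ≥ |-5| − |w − 3| > 5 − 5/2 = 5/2.
Hence |(6w + 12)/(w - 8) + 6| < 60|w − 3|/(5·(5/2)) = (24/5)|w − 3|, which is < ε once |w − 3| < (5/24)ε.
Take δ = min(5/2, (5/24)ε). Then 0 < |w − 3| < δ forces both bounds, so |(6w + 12)/(w - 8) + 6| < ε.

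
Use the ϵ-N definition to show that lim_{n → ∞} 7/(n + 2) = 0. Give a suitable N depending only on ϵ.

N = 7/ϵ

Suppose ϵ > 0. For n ≥ 1, |7/(n + 2) − 0| = 7/(n + 2) ≤ 7/n.
We need 7/n < ϵ, i.e. n > 7/ϵ.
Take N = 7/ϵ. If n > N then |7/(n + 2)| ≤ 7/n < ϵ.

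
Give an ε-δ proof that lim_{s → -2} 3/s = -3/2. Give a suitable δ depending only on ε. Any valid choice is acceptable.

δ = min(1, (2/3)ε)

Let ε > 0 be given. We seek δ > 0 such that 0 < |s + 2| < δ implies |3/s + 3/2| < ε.
|3/s + 3/2| = 3·|-2 − s|/(2·|s|) = 3|s + 2|/(2|s|).
Restrict δ ≤ 1. Then |s + 2| < 1 gives |s| > 1, so 2|s| > 2.
Then |3/s + 3/2| < 3|s + 2|/2, which is < ε when |s + 2| < (2/3)ε.
Take δ = min(1, (2/3)ε). Then 0 < |s + 2| < δ gives both |s + 2| < 1 and |s + 2| < (2/3)ε, so |3/s + 3/2| < ε.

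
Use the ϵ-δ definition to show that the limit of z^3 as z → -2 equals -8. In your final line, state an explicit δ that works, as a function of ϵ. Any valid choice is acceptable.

δ = min(1, ϵ/19)

Suppose ϵ > 0. We seek δ > 0 with 0 < |z + 2| < δ ⇒ |z^3 + 8| < ϵ.
Factor: z^3 + 8 = (z + 2)(z^2 - 2z + 4), so |z^3 + 8| = |z + 2|·|z^2 - 2z + 4|.
Impose δ ≤ 1 so that |z| < 3; then |z^2 - 2z + 4| ≤ 19.
Hence |z^3 + 8| ≤ 19|z + 2|, which is < ϵ once |z + 2| < ϵ/19.
Take δ = min(1, ϵ/19). If 0 < |z + 2| < δ then both bounds hold and |z^3 + 8| ≤ 19|z + 2| < 19·(ϵ/19) = ϵ.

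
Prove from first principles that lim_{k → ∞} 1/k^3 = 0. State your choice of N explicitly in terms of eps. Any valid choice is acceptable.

N = (1/eps)^{1/3}

Fix eps > 0. For k ≥ 1, |1/k^3 − 0| = 1/k^3.
1/k^3 < eps ⇔ k^3 > 1/eps ⇔ k > (1/eps)^{1/3}.
Take N = (1/eps)^{1/3}. Then k > N implies 1/k^3 < eps.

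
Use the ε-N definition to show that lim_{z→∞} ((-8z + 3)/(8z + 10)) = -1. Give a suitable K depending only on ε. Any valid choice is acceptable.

K = (13/8)/ε

Fix ε > 0. We seek K > 0 such that z > K implies |(-8z + 3)/(8z + 10) + 1| < ε.
(-8z + 3)/(8z + 10) + 1 = (8(-8z + 3) − (-8)(8z + 10)) / (8(8z + 10)) = 104/(8(8z + 10)).
For z > 0 we have 8z + 10 > 8z, so |(-8z + 3)/(8z + 10) + 1| = 104/(8(8z + 10)) < 104/(8·8z) = (13/8)/z.
Thus |(-8z + 3)/(8z + 10) + 1| < ε whenever z > (13/8)/ε.
Take K = (13/8)/ε. If z > K then |(-8z + 3)/(8z + 10) + 1| < (13/8)/z < ε.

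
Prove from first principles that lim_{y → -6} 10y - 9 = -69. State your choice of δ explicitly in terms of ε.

δ = ε/10

Fix ε > 0. We need δ > 0 so that 0 < |y + 6| < δ implies |(10y - 9) + 69| < ε.
|(10y - 9) + 69| = |10y + 60| = 10|y + 6|.
Thus it suffices that |y + 6| < ε/10.
Choosing δ = ε/10 gives |(10y - 9) + 69| = 10|y + 6| < ε whenever |y + 6| < δ.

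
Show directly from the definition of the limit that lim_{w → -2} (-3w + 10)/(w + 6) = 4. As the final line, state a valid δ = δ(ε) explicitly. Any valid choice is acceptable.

δ = min(2, (2/7)ε)

Fix ε > 0. We want δ > 0 with 0 < |w + 2| < δ ⇒ |(-3w + 10)/(w + 6) − 4| < ε.
Combining over a common denominator, (-3w + 10)/(w + 6) − 4 = [(-3w + 10)·4 − 16·(w + 6)] / [4·(w + 6)] = -28(w + 2) / (4(w + 6)).
So |(-3w + 10)/(w + 6) − 4| = 28|w + 2| / (4·|w + 6|).
Restrict δ ≤ 2. Then |w + 2| < 2 gives |w + 6| = |(w + 2) + 4| ≥ 4 − 2 = 2.
Hence |(-3w + 10)/(w + 6) − 4| < 28|w + 2|/(4·2) = (7/2)|w + 2|, which is < ε once |w + 2| < (2/7)ε.
Take δ = min(2, (2/7)ε). Then 0 < |w + 2| < δ forces both bounds, so |(-3w + 10)/(w + 6) − 4| < ε.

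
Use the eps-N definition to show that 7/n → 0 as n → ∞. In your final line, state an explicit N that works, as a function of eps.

Let eps > 0 be given. For n ≥ 1, |7/n − 0| = 7/(n) ≤ 7/n.
We need 7/n < eps, i.e. n > 7/eps.
Take N = 7/eps. If n > N then |7/n| ≤ 7/n < eps.

N = 7/eps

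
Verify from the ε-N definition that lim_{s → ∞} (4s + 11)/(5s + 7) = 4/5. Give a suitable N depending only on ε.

Suppose ε > 0. We seek N > 0 such that s > N implies |(4s + 11)/(5s + 7) − (4/5)| < ε.
(4s + 11)/(5s + 7) − (4/5) = (5(4s + 11) − 4(5s + 7)) / (5(5s + 7)) = 27/(5(5s + 7)).
For s > 0 we have 5s + 7 > 5s, so |(4s + 11)/(5s + 7) − (4/5)| = 27/(5(5s + 7)) < 27/(5·5s) = (27/25)/s.
Thus |(4s + 11)/(5s + 7) − (4/5)| < ε whenever s > (27/25)/ε.
Take N = (27/25)/ε. If s > N then |(4s + 11)/(5s + 7) − (4/5)| < (27/25)/s < ε.

N = (27/25)/ε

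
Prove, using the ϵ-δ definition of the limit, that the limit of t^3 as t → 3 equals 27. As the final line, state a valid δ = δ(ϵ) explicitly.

δ = min(1, ϵ/37)

Fix ϵ > 0. We seek δ > 0 with 0 < |t − 3| < δ ⇒ |t^3 − 27| < ϵ.
Factor: t^3 − 27 = (t − 3)(t^2 + 3t + 9), so |t^3 − 27| = |t − 3|·|t^2 + 3t + 9|.
Impose δ ≤ 1 so that |t| < 4; then |t^2 + 3t + 9| ≤ 37.
Hence |t^3 − 27| ≤ 37|t − 3|, which is < ϵ once |t − 3| < ϵ/37.
Take δ = min(1, ϵ/37). If 0 < |t − 3| < δ then both bounds hold and |t^3 − 27| ≤ 37|t − 3| < 37·(ϵ/37) = ϵ.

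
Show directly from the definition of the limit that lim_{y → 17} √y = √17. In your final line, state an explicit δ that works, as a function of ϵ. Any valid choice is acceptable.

Let ϵ > 0 be given. We want δ > 0 such that 0 < |y − 17| < δ implies |√y − √17| < ϵ.
Rationalise: √y − √17 = (y − 17)/(√y + √17), so |√y − √17| = |y − 17|/(√y + √17).
Restrict δ ≤ 17 so that |y − 17| < 17 forces y > 0, and then √y + √17 > √17.
Hence |√y − √17| < |y − 17|/√17, which is < ϵ once |y − 17| < √17·ϵ.
Take δ = min(17, √17·ϵ). If 0 < |y − 17| < δ then y > 0 and |√y − √17| < |y − 17|/√17 < ϵ.

δ = min(17, √17·ϵ)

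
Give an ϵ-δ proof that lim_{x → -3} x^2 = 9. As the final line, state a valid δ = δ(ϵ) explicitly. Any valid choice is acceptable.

Let ϵ > 0 be given. We seek δ > 0 with 0 < |x + 3| < δ ⇒ |x^2 − 9| < ϵ.
Factor: x^2 − 9 = (x + 3)(x - 3), so |x^2 − 9| = |x + 3|·|x - 3|.
Impose δ ≤ 1 so that |x| < 4; then |x - 3| ≤ 7.
Hence |x^2 − 9| ≤ 7|x + 3|, which is < ϵ once |x + 3| < ϵ/7.
Take δ = min(1, ϵ/7). If 0 < |x + 3| < δ then both bounds hold and |x^2 − 9| ≤ 7|x + 3| < 7·(ϵ/7) = ϵ.

δ = min(1, ϵ/7)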